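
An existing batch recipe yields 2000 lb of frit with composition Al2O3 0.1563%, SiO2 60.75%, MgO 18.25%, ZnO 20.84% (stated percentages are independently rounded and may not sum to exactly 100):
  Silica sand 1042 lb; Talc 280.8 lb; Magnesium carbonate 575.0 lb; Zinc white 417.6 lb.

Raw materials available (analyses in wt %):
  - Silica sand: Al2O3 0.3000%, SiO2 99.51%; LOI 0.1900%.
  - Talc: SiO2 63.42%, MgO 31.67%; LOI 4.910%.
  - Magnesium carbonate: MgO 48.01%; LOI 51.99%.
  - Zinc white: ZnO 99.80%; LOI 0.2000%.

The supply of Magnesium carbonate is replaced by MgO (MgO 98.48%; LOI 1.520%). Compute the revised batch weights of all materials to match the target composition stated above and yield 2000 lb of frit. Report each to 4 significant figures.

Every computation keeps exact precision at each step — rounding to 4 significant digits governs every in-between result as printed — a single rounding produces each reported result; derived quantities, which include the totals, yield, glass mass, four oxide percentages, LOI, are computed in full precision, as given in the problem or answer text, starting from the weights on 2000 lb of glass.
Target masses of each oxide per 2000 lb frit:
  Al2O3: 0.1563% × 2000 = 3.126 lb
  SiO2: 60.75% × 2000 = 1215 lb
  MgO: 18.25% × 2000 = 365.0 lb
  ZnO: 20.84% × 2000 = 416.8 lb
Oxide-by-oxide audit applying the batch weights above, versus the basis set out (target by target, the sums agree modulo rounding of the values):
  Al2O3: 1042·0.003000 = 3.126 lb (target 3.126 lb)
  SiO2: 1042·0.9951 + 280.8·0.6342 = 1215 lb (target 1215 lb)
  MgO: 280.8·0.3167 + 280.3·0.9848 = 365.0 lb (target 365.0 lb)
  ZnO: 417.6·0.9980 = 416.8 lb (target 416.8 lb)
Mass balance on the glass: Σ batch − LOI loss = 2000 lb (oxide target masses add up to 2000 lb; the stated basis being 2000 lb — deltas are rounding alone).
Batch total: Σ batch = 2021 lb; loss to ignition Σ batch·LOI = 20.86 lb; yield: glass divided by total = 98.97%.

Revised batch per 2000 lb frit:
  Silica sand: 1042 lb
  Talc: 280.8 lb
  MgO: 280.3 lb
  Zinc white: 417.6 lb
Total batch = 2021 lb; LOI loss = 20.86 lb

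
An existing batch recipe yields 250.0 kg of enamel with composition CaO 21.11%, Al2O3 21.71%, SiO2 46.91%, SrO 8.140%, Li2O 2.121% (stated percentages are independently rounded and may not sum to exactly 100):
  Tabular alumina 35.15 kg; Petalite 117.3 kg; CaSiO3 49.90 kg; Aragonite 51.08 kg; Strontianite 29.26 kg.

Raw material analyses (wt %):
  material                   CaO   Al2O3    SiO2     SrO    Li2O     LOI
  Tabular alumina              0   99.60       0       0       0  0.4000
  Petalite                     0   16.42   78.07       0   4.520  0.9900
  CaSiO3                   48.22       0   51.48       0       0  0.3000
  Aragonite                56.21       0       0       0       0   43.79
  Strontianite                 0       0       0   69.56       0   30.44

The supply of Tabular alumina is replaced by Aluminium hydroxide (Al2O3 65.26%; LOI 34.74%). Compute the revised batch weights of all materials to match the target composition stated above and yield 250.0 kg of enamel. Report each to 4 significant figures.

Revised batch per 250.0 kg enamel:
  Aluminium hydroxide: 53.65 kg
  Petalite: 117.3 kg
  CaSiO3: 49.90 kg
  Aragonite: 51.08 kg
  Strontianite: 29.26 kg
Total batch = 301.2 kg; LOI loss = 51.22 kg

The working math runs at full precision at all times. The intermediate values are displayed, with 4-significant-digit rounding, alongside each step; every reported number includes exactly one rounding; derived quantities are computed at full float precision (five oxide percentages, yield, glass mass, LOI, the totals) starting from the weights for 250.0 kg of glass, precisely as stated by the question or the answer.
Oxide-by-oxide targets in 250.0 kg enamel:
  CaO: 21.11% × 250.0 = 52.78 kg
  Al2O3: 21.71% × 250.0 = 54.28 kg
  SiO2: 46.91% × 250.0 = 117.3 kg
  SrO: 8.140% × 250.0 = 20.35 kg
  Li2O: 2.121% × 250.0 = 5.302 kg
Per-oxide balance check on the weights just shown, per the basis as stated (each sum matches its target mass once rounding is allowed for):
  CaO: 49.90·0.4822 + 51.08·0.5621 = 52.77 kg (target 52.78 kg)
  Al2O3: 53.65·0.6526 + 117.3·0.1642 = 54.27 kg (target 54.28 kg)
  SiO2: 117.3·0.7807 + 49.90·0.5148 = 117.3 kg (target 117.3 kg)
  SrO: 29.26·0.6956 = 20.35 kg (target 20.35 kg)
  Li2O: 117.3·0.04520 = 5.302 kg (target 5.302 kg)
Glass-mass bookkeeping: batch Σ − ignition loss = 250.0 kg (the targets, summed, come to 250.0 kg; versus the stated basis of 250.0 kg — a pure rounding effect).
Adding the batch up: Σ batch = 301.2 kg; ignition loss, Σ(batch × LOI) = 51.22 kg; glass ÷ batch gives a yield of 82.99%.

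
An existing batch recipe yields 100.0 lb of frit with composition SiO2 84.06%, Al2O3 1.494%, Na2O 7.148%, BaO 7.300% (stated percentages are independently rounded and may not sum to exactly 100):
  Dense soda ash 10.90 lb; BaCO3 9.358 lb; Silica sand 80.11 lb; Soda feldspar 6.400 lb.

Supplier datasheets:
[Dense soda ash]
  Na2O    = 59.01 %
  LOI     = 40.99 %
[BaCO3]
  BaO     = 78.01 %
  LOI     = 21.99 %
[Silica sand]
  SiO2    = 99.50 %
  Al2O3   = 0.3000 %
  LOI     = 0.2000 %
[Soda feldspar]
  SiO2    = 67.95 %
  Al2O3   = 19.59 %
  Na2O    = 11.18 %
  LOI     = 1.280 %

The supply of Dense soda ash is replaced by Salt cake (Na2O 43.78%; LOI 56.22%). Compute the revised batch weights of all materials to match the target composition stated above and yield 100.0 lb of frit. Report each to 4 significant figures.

Revised batch per 100.0 lb frit:
  Salt cake: 14.69 lb
  BaCO3: 9.358 lb
  Silica sand: 80.11 lb
  Soda feldspar: 6.400 lb
Total batch = 110.6 lb; LOI loss = 10.56 lb

Working values are displayed rounded to 4 significant figures across the worked steps. The working math maintains full float precision in all steps; each reported value is rounded once only; the derived quantities are carried in exact precision (the four compositions, net glass mass, ignition loss, the totals, the yield) from the batch weights on 100.0 lb of glass as quoted within either problem or answer.
Per-oxide target masses for 100.0 lb frit:
  SiO2: 84.06% × 100.0 = 84.06 lb
  Al2O3: 1.494% × 100.0 = 1.494 lb
  Na2O: 7.148% × 100.0 = 7.148 lb
  BaO: 7.300% × 100.0 = 7.300 lb
A balance pass over the oxides, from the weights as reported, relative to the basis at hand (target by target, the sums agree given rounding of the digits):
  SiO2: 80.11·0.9950 + 6.400·0.6795 = 84.06 lb (target 84.06 lb)
  Al2O3: 80.11·0.003000 + 6.400·0.1959 = 1.494 lb (target 1.494 lb)
  Na2O: 14.69·0.4378 + 6.400·0.1118 = 7.147 lb (target 7.148 lb)
  BaO: 9.358·0.7801 = 7.300 lb (target 7.300 lb)
Glass-mass bookkeeping: batch total minus LOI = 100.0 lb (per-oxide target masses sum to 100.0 lb; against the stated basis, 100.0 lb — a pure rounding effect).
Batch total: Σ batch = 110.6 lb; LOI removed, Σ of batch·LOI: 10.56 lb; yield = glass ÷ total batch = 90.45%.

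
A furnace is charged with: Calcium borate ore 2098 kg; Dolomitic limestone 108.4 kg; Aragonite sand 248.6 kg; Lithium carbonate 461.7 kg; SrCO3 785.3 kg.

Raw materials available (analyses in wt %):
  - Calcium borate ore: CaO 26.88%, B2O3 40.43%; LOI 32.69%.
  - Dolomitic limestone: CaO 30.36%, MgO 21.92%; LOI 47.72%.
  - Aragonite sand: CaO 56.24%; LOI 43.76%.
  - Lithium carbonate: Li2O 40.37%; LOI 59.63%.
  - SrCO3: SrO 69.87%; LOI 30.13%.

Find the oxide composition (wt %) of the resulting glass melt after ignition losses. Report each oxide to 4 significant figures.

Every computation maintains exact precision through the solve. The intermediate values appear rounded to four significant figures in the working — every reported value is rounded a single time — the derived quantities, which include totals, the yield, LOI, the five compositions, glass mass, are re-derived at exact precision, as given in the question or the answer, from the batch weights at 2344 kg of glass.
What the batch supplies per oxide:
  CaO: 2098·0.2688 + 108.4·0.3036 + 248.6·0.5624 = 736.7 kg
  SrO: 785.3·0.6987 = 548.7 kg
  Li2O: 461.7·0.4037 = 186.4 kg
  MgO: 108.4·0.2192 = 23.76 kg
  B2O3: 2098·0.4043 = 848.2 kg
LOI: 2098·0.3269 + 108.4·0.4772 + 248.6·0.4376 + 461.7·0.5963 + 785.3·0.3013 = 1358 kg
batch − LOI leaves glass = 3702 − 1358 = 2344 kg (matching Σ of the oxides)
percent share: oxide ÷ glass, ×100

Glass mass = 2344 kg (batch 3702 − LOI 1358).
Composition: CaO 31.43%, SrO 23.41%, Li2O 7.953%, MgO 1.014%, B2O3 36.19%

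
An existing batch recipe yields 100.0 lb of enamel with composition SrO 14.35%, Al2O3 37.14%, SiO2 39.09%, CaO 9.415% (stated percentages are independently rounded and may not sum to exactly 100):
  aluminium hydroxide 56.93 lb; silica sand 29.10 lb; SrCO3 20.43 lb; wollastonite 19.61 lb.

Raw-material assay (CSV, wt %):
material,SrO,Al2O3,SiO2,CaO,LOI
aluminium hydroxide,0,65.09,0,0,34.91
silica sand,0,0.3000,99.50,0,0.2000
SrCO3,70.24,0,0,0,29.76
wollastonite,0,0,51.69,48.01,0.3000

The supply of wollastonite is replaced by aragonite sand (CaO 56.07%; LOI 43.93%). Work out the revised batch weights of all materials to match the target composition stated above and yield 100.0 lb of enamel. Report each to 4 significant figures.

Revised batch per 100.0 lb enamel:
  aluminium hydroxide: 56.88 lb
  silica sand: 39.29 lb
  SrCO3: 20.43 lb
  aragonite sand: 16.79 lb
Total batch = 133.4 lb; LOI loss = 33.39 lb

Mid-chain values are shown, rounded to 4 significant figures, between the steps; full float precision is maintained in every operation; each reported value carries a single rounding; derived quantities (totals, glass mass, the yield, the four compositions, LOI) are carried at full precision using the weight values for 100.0 lb of glass, exactly as shown in the problem or the answer.
Target oxide masses per 100.0 lb enamel:
  SrO: 14.35% × 100.0 = 14.35 lb
  Al2O3: 37.14% × 100.0 = 37.14 lb
  SiO2: 39.09% × 100.0 = 39.09 lb
  CaO: 9.415% × 100.0 = 9.415 lb
Verifying the oxide balance applying the batch weights above, for the quoted basis mass (oxide sums agree with the targets net of answer rounding effects):
  SrO: 20.43·0.7024 = 14.35 lb (target 14.35 lb)
  Al2O3: 56.88·0.6509 + 39.29·0.003000 = 37.14 lb (target 37.14 lb)
  SiO2: 39.29·0.9950 = 39.09 lb (target 39.09 lb)
  CaO: 16.79·0.5607 = 9.414 lb (target 9.415 lb)
Glass-mass sanity pass: Σ batch − LOI loss = 100.0 lb (per-oxide target masses sum to 100.0 lb; stated basis 100.0 lb — any gap is answer rounding).
Batch total: Σ batch = 133.4 lb; LOI removed, Σ of batch·LOI: 33.39 lb; yield = glass ÷ total batch = 74.97%.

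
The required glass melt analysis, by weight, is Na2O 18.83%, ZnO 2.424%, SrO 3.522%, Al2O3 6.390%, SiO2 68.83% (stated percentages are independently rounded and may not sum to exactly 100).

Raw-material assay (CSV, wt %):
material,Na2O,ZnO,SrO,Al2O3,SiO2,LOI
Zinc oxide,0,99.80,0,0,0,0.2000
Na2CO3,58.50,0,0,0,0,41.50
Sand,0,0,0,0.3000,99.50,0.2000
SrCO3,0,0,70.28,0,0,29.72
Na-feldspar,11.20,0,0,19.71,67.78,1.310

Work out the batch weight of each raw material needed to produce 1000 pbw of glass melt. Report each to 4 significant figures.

Values along the way are displayed, with 4-significant-digit rounding, across the worked steps. All internal work carries full float precision from start to finish; each reported result is rounded exactly once — the derived quantities are carried from the weighed amounts per 1000 pbw of glass at full float precision (glass mass, the five compositions, yield, ignition loss, totals) as set out in question or answer.
Per-oxide target masses for 1000 pbw glass melt:
  Na2O: 18.83% × 1000 = 188.3 pbw
  ZnO: 2.424% × 1000 = 24.24 pbw
  SrO: 3.522% × 1000 = 35.22 pbw
  Al2O3: 6.390% × 1000 = 63.90 pbw
  SiO2: 68.83% × 1000 = 688.3 pbw
Balance tally, oxide-wise, using the reported weights, at the basis given (delivered sums recover each target modulo rounding of the values):
  Na2O: 261.2·0.5850 + 317.0·0.1120 = 188.3 pbw (target 188.3 pbw)
  ZnO: 24.29·0.9980 = 24.24 pbw (target 24.24 pbw)
  SrO: 50.11·0.7028 = 35.22 pbw (target 35.22 pbw)
  Al2O3: 475.8·0.003000 + 317.0·0.1971 = 63.91 pbw (target 63.90 pbw)
  SiO2: 475.8·0.9950 + 317.0·0.6778 = 688.3 pbw (target 688.3 pbw)
Glass-mass sanity pass: batch total minus LOI = 1000 pbw (summing oxide targets gives 1000 pbw; versus the stated basis of 1000 pbw — a pure rounding effect).
Whole-batch sum: Σ batch = 1128 pbw; ignition loss, Σ(batch × LOI) = 128.4 pbw; yield, glass over the total, = 88.62%.

Batch per 1000 pbw glass melt:
  Zinc oxide: 24.29 pbw
  Na2CO3: 261.2 pbw
  Sand: 475.8 pbw
  SrCO3: 50.11 pbw
  Na-feldspar: 317.0 pbw
Total batch = 1128 pbw; LOI loss = 128.4 pbw; yield = 88.62%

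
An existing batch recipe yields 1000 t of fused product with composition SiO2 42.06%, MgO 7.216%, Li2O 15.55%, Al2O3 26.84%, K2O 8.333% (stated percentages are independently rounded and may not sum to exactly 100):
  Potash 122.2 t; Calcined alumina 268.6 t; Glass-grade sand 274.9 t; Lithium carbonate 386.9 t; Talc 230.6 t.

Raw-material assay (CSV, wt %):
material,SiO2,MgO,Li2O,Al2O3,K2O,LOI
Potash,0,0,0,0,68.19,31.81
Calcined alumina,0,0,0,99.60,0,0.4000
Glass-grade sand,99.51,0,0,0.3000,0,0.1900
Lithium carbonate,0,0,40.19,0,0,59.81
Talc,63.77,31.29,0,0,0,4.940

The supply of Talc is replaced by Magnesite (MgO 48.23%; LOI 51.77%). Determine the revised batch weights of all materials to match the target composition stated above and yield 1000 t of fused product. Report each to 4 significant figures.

Revised batch per 1000 t fused product:
  Potash: 122.2 t
  Calcined alumina: 268.2 t
  Glass-grade sand: 422.7 t
  Lithium carbonate: 386.9 t
  Magnesite: 149.6 t
Total batch = 1350 t; LOI loss = 349.6 t

All arithmetic runs at full float precision throughout — working values are printed with 4-significant-figure rounding in the working — every reported result takes just one rounding. Derived quantities, including the totals, the five compositions, yield, glass mass, ignition loss, are rebuilt from the weighed amounts for 1000 t of glass in exact precision as quoted within the question or the answer.
The oxide mass targets at 1000 t fused product:
  SiO2: 42.06% × 1000 = 420.6 t
  MgO: 7.216% × 1000 = 72.16 t
  Li2O: 15.55% × 1000 = 155.5 t
  Al2O3: 26.84% × 1000 = 268.4 t
  K2O: 8.333% × 1000 = 83.33 t
Checking each oxide sum from the weights as reported, under the basis named above (summed amounts equal target values inside rounding margins):
  SiO2: 422.7·0.9951 = 420.6 t (target 420.6 t)
  MgO: 149.6·0.4823 = 72.15 t (target 72.16 t)
  Li2O: 386.9·0.4019 = 155.5 t (target 155.5 t)
  Al2O3: 268.2·0.9960 + 422.7·0.003000 = 268.4 t (target 268.4 t)
  K2O: 122.2·0.6819 = 83.33 t (target 83.33 t)
Glass mass check: Σ batch − LOI loss = 1000 t (the targets, summed, come to 1000 t; with the basis standing at 1000 t — rounding explains the deltas).
Batch total: Σ batch = 1350 t; Σ batch·LOI gives LOI loss = 349.6 t; yield, glass over the total, = 74.10%.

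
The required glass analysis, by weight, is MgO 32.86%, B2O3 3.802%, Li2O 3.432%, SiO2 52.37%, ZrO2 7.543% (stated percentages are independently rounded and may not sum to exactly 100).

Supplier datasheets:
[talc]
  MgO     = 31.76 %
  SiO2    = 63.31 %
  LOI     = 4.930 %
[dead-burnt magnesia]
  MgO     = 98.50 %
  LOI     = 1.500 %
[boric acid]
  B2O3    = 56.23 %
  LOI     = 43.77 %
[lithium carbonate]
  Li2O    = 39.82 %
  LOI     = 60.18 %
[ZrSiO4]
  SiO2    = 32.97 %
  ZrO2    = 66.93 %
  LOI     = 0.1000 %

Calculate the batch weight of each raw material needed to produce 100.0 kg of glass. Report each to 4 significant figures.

Batch per 100.0 kg glass:
  talc: 76.85 kg
  dead-burnt magnesia: 8.581 kg
  boric acid: 6.762 kg
  lithium carbonate: 8.619 kg
  ZrSiO4: 11.27 kg
Total batch = 112.1 kg; LOI loss = 12.08 kg; yield = 89.23%

All internal work keeps full float precision from start to finish. Rounding to 4 significant figures governs every working value as shown; every reported number carries a single rounding. Derived quantities are carried at exact precision (ignition loss, five oxide percentages, totals, net glass mass, yield) from the weighed amounts on 100.0 kg of glass, as they appear in the problem or answer text.
The oxide mass targets at 100.0 kg glass:
  MgO: 32.86% × 100.0 = 32.86 kg
  B2O3: 3.802% × 100.0 = 3.802 kg
  Li2O: 3.432% × 100.0 = 3.432 kg
  SiO2: 52.37% × 100.0 = 52.37 kg
  ZrO2: 7.543% × 100.0 = 7.543 kg
Sums-versus-targets review applying the batch weights above, under the basis named above (sums match the target masses once rounding is allowed for):
  MgO: 76.85·0.3176 + 8.581·0.9850 = 32.86 kg (target 32.86 kg)
  B2O3: 6.762·0.5623 = 3.802 kg (target 3.802 kg)
  Li2O: 8.619·0.3982 = 3.432 kg (target 3.432 kg)
  SiO2: 76.85·0.6331 + 11.27·0.3297 = 52.37 kg (target 52.37 kg)
  ZrO2: 11.27·0.6693 = 7.543 kg (target 7.543 kg)
The glass-mass cross-check: Σ batch − LOI loss = 100.0 kg (the Σ of target masses is 100.0 kg; basis as stated: 100.0 kg — a pure rounding effect).
Summing the batch: Σ batch = 112.1 kg; ignition loss, Σ(batch × LOI) = 12.08 kg; as yield: glass ÷ batch → 89.23%.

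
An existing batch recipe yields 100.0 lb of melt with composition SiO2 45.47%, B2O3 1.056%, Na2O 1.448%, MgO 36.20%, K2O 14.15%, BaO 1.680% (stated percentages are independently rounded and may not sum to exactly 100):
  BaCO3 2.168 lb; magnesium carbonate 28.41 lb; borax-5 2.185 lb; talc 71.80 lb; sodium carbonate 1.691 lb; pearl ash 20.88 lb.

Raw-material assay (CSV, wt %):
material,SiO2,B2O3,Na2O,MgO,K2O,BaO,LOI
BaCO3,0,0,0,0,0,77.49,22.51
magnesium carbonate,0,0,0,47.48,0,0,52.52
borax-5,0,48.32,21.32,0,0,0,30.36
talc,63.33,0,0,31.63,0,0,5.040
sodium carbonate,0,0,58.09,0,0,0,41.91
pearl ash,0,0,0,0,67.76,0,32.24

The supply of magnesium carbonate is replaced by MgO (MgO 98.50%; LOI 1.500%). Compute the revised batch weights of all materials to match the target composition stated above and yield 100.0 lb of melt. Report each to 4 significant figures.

Every computation keeps full precision through every step. Working values are shown rounded to 4 significant figures between the steps; a single rounding produces every reported figure — derived quantities are computed from the batch weights on 100.0 lb of glass at exact precision (the totals, yield, ignition loss, net glass mass, six oxide percentages) exactly as printed in question or answer.
Target oxide masses per 100.0 lb melt:
  SiO2: 45.47% × 100.0 = 45.47 lb
  B2O3: 1.056% × 100.0 = 1.056 lb
  Na2O: 1.448% × 100.0 = 1.448 lb
  MgO: 36.20% × 100.0 = 36.20 lb
  K2O: 14.15% × 100.0 = 14.15 lb
  BaO: 1.680% × 100.0 = 1.680 lb
A balance pass over the oxides, with the batch weights as given, for the quoted basis mass (summed amounts equal target values given rounding of the digits):
  SiO2: 71.80·0.6333 = 45.47 lb (target 45.47 lb)
  B2O3: 2.185·0.4832 = 1.056 lb (target 1.056 lb)
  Na2O: 2.185·0.2132 + 1.691·0.5809 = 1.448 lb (target 1.448 lb)
  MgO: 13.70·0.9850 + 71.80·0.3163 = 36.20 lb (target 36.20 lb)
  K2O: 20.88·0.6776 = 14.15 lb (target 14.15 lb)
  BaO: 2.168·0.7749 = 1.680 lb (target 1.680 lb)
Glass-mass sanity pass: total batch − LOI = 100.0 lb (summing oxide targets gives 100.0 lb; with the basis standing at 100.0 lb — a pure rounding effect).
Batch total: Σ batch = 112.4 lb; loss to ignition Σ batch·LOI = 12.42 lb; yield = glass ÷ total batch = 88.96%.

Revised batch per 100.0 lb melt:
  BaCO3: 2.168 lb
  MgO: 13.70 lb
  borax-5: 2.185 lb
  talc: 71.80 lb
  sodium carbonate: 1.691 lb
  pearl ash: 20.88 lb
Total batch = 112.4 lb; LOI loss = 12.42 lb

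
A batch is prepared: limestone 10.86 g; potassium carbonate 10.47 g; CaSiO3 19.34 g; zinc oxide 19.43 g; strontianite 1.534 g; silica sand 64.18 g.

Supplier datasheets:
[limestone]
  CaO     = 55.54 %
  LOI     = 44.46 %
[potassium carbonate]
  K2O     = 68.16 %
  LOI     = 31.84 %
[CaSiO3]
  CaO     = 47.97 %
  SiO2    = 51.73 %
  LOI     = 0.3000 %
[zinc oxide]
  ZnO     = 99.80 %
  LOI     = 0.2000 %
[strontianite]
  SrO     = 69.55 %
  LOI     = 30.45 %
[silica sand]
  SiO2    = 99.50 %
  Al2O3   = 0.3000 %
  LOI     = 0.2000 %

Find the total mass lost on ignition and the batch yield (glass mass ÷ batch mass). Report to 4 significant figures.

Full float precision is maintained end to end. Mid-chain values are printed with 4-significant-digit rounding as written; exactly one rounding lands on every reported value — the derived quantities are rebuilt using the weight values per 117.0 g of glass at exact precision (the yield, totals, the six compositions, LOI, glass mass) as quoted within problem or answer.
Loss on ignition, line by line:
  limestone: 10.86 × 0.4446 = 4.828 g
  potassium carbonate: 10.47 × 0.3184 = 3.334 g
  CaSiO3: 19.34 × 0.003000 = 0.05802 g
  zinc oxide: 19.43 × 0.002000 = 0.03886 g
  strontianite: 1.534 × 0.3045 = 0.4671 g
  silica sand: 64.18 × 0.002000 = 0.1284 g
Total LOI = 8.854 g
Glass = batch − LOI = 125.8 − 8.854 = 117.0 g

LOI loss = 8.854 g; glass = 117.0 g; yield = 92.96%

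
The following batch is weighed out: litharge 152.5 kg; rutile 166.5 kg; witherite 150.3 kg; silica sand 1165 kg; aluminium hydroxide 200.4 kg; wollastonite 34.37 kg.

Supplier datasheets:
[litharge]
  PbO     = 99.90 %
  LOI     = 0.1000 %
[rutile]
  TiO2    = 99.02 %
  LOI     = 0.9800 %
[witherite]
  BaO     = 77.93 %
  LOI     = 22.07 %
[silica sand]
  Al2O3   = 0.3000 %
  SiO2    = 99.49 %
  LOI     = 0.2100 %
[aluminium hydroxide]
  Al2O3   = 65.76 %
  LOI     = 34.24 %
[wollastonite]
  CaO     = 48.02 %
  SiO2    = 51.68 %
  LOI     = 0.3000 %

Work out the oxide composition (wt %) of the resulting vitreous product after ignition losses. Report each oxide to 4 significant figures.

Glass mass = 1763 kg (batch 1869 − LOI 106.1).
Composition: PbO 8.642%, Al2O3 7.673%, BaO 6.644%, CaO 0.9362%, TiO2 9.352%, SiO2 66.75%

The whole derivation holds exact precision from first step to last. Mid-chain values are shown (rounded to 4 significant digits) on the page — each reported number is rounded just once; all derived quantities (ignition loss, net glass mass, totals, the yield, the six compositions) are computed from the batch weights for 1763 kg of glass in exact precision, exactly as shown in the problem or the answer.
Oxide masses out of the charge:
  PbO: 152.5·0.9990 = 152.3 kg
  Al2O3: 1165·0.003000 + 200.4·0.6576 = 135.3 kg
  BaO: 150.3·0.7793 = 117.1 kg
  CaO: 34.37·0.4802 = 16.50 kg
  TiO2: 166.5·0.9902 = 164.9 kg
  SiO2: 1165·0.9949 + 34.37·0.5168 = 1177 kg
LOI: 152.5·0.001000 + 166.5·0.009800 + 150.3·0.2207 + 1165·0.002100 + 200.4·0.3424 + 34.37·0.003000 = 106.1 kg
batch − LOI leaves glass = 1869 − 106.1 = 1763 kg (= the summed oxide contributions)
each oxide over glass, ×100, is wt %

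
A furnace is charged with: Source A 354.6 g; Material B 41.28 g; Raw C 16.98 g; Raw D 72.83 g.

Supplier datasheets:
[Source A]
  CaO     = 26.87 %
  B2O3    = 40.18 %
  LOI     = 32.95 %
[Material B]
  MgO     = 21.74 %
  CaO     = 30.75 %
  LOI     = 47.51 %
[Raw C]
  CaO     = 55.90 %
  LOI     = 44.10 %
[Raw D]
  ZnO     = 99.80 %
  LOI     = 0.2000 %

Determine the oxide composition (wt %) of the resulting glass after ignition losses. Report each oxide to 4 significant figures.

In-progress results are printed, rounded to four significant figures, alongside each step. All internal work holds exact precision at all times. Every reported result is rounded only once. The derived quantities are re-derived starting from the weights at 341.6 g of glass in full precision (ignition loss, the totals, four oxide percentages, net glass mass, yield) as quoted within either problem or answer.
What the batch supplies per oxide:
  MgO: 41.28·0.2174 = 8.974 g
  ZnO: 72.83·0.9980 = 72.68 g
  CaO: 354.6·0.2687 + 41.28·0.3075 + 16.98·0.5590 = 117.5 g
  B2O3: 354.6·0.4018 = 142.5 g
LOI: 354.6·0.3295 + 41.28·0.4751 + 16.98·0.4410 + 72.83·0.002000 = 144.1 g
batch − LOI leaves glass = 485.7 − 144.1 = 341.6 g (matching Σ of the oxides)
percent by weight: oxide/glass ×100

Glass mass = 341.6 g (batch 485.7 − LOI 144.1).
Composition: MgO 2.627%, ZnO 21.28%, CaO 34.39%, B2O3 41.71%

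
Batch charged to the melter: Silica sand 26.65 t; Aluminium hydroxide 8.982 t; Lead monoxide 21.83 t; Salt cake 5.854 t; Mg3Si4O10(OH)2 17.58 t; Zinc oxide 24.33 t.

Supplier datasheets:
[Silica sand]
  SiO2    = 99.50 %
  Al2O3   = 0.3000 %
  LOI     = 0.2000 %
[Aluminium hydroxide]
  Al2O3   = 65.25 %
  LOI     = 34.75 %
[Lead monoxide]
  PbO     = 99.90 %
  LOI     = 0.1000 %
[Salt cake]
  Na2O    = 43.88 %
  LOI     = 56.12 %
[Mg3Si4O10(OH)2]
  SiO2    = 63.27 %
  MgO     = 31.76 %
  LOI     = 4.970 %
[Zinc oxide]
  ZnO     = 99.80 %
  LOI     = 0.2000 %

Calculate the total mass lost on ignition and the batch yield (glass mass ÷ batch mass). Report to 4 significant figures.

Mid-chain values are displayed (rounded to four significant figures) at each printed step; full float precision is held from first step to last; every reported result receives exactly one rounding. The derived quantities (glass mass, ignition loss, yield, the six compositions, totals) are computed from the weighed amounts per 97.82 t of glass at full precision as quoted within problem or answer.
Per-material ignition loss:
  Silica sand: 26.65 × 0.002000 = 0.05330 t
  Aluminium hydroxide: 8.982 × 0.3475 = 3.121 t
  Lead monoxide: 21.83 × 0.001000 = 0.02183 t
  Salt cake: 5.854 × 0.5612 = 3.285 t
  Mg3Si4O10(OH)2: 17.58 × 0.04970 = 0.8737 t
  Zinc oxide: 24.33 × 0.002000 = 0.04866 t
Total LOI = 7.404 t
Glass = batch − LOI = 105.2 − 7.404 = 97.82 t

LOI loss = 7.404 t; glass = 97.82 t; yield = 92.96%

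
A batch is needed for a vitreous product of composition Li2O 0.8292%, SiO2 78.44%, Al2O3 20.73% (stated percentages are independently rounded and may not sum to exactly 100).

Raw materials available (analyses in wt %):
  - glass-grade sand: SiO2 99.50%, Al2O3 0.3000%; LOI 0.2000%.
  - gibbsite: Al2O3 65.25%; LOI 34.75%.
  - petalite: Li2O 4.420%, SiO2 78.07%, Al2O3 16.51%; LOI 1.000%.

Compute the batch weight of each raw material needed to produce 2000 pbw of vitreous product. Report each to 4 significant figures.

Values along the way appear (rounded to four significant digits) when written out — the working math maintains exact precision all the way through. Each reported value receives exactly one rounding — derived quantities (the yield, the three compositions, ignition loss, the totals, glass mass) are rebuilt in exact precision from the batch weights per 2000 pbw of glass precisely as stated by the question or the answer.
The oxide mass targets at 2000 pbw vitreous product:
  Li2O: 0.8292% × 2000 = 16.58 pbw
  SiO2: 78.44% × 2000 = 1569 pbw
  Al2O3: 20.73% × 2000 = 414.6 pbw
Sums-versus-targets review applying the batch weights above, per the basis as stated (sum by sum, the targets are met up to rounding of the answer):
  Li2O: 375.2·0.04420 = 16.58 pbw (target 16.58 pbw)
  SiO2: 1282·0.9950 + 375.2·0.7807 = 1569 pbw (target 1569 pbw)
  Al2O3: 1282·0.003000 + 534.6·0.6525 + 375.2·0.1651 = 414.6 pbw (target 414.6 pbw)
Consistency of the glass mass: batch Σ − ignition loss = 2000 pbw (the targets, summed, come to 2000 pbw; stated basis 2000 pbw — a pure rounding effect).
Summing the batch: Σ batch = 2192 pbw; ignition loss, Σ(batch × LOI) = 192.1 pbw; glass ÷ batch gives a yield of 91.24%.

Batch per 2000 pbw vitreous product:
  glass-grade sand: 1282 pbw
  gibbsite: 534.6 pbw
  petalite: 375.2 pbw
Total batch = 2192 pbw; LOI loss = 192.1 pbw; yield = 91.24%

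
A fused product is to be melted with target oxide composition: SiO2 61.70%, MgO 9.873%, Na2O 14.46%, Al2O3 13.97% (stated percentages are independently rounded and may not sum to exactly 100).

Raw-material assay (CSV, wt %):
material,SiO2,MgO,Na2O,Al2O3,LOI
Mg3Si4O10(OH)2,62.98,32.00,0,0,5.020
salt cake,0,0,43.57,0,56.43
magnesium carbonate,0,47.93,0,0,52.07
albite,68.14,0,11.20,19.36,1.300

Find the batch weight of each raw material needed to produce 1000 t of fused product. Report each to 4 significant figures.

Batch per 1000 t fused product:
  Mg3Si4O10(OH)2: 199.0 t
  salt cake: 146.4 t
  magnesium carbonate: 73.15 t
  albite: 721.6 t
Total batch = 1140 t; LOI loss = 140.1 t; yield = 87.71%

All internal work carries full float precision through the solve. Working values are displayed, rounded to 4 significant figures, alongside each step — every reported value is rounded once only — the derived quantities (yield, four oxide percentages, the totals, glass mass, ignition loss) are rebuilt in exact precision starting from the weights per 1000 t of glass, as they appear in the problem or answer text.
The oxide mass targets at 1000 t fused product:
  SiO2: 61.70% × 1000 = 617.0 t
  MgO: 9.873% × 1000 = 98.73 t
  Na2O: 14.46% × 1000 = 144.6 t
  Al2O3: 13.97% × 1000 = 139.7 t
A balance pass over the oxides, with the batch weights as given, at the basis given (delivered sums recover each target once rounding is allowed for):
  SiO2: 199.0·0.6298 + 721.6·0.6814 = 617.0 t (target 617.0 t)
  MgO: 199.0·0.3200 + 73.15·0.4793 = 98.74 t (target 98.73 t)
  Na2O: 146.4·0.4357 + 721.6·0.1120 = 144.6 t (target 144.6 t)
  Al2O3: 721.6·0.1936 = 139.7 t (target 139.7 t)
Mass balance on the glass: Σ batch − LOI loss = 1000 t (summing oxide targets gives 1000 t; versus the stated basis of 1000 t — deltas are rounding alone).
Whole-batch sum: Σ batch = 1140 t; LOI removed, Σ of batch·LOI: 140.1 t; glass ÷ batch gives a yield of 87.71%.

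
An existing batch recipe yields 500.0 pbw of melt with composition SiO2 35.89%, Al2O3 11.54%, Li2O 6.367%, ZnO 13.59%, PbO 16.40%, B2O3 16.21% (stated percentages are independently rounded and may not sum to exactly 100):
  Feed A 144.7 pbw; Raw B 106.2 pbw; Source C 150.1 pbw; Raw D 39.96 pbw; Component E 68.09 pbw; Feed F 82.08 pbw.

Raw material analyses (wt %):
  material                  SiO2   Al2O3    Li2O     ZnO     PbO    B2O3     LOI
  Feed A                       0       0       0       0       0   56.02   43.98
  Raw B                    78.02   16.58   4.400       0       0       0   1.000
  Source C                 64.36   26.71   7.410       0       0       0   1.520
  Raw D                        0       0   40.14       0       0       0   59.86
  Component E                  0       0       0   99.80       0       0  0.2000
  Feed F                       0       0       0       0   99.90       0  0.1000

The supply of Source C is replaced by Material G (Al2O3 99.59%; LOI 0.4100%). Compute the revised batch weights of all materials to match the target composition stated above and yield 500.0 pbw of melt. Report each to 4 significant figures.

The intermediate values are printed rounded to four significant digits across the worked steps; the working math keeps exact precision in all steps — each reported figure includes exactly one rounding; the derived quantities are recomputed from the batch weights on 500.0 pbw of glass in full float precision (LOI, net glass mass, the six compositions, yield, totals) as given in the question or the answer.
Target oxide masses per 500.0 pbw melt:
  SiO2: 35.89% × 500.0 = 179.4 pbw
  Al2O3: 11.54% × 500.0 = 57.70 pbw
  Li2O: 6.367% × 500.0 = 31.84 pbw
  ZnO: 13.59% × 500.0 = 67.95 pbw
  PbO: 16.40% × 500.0 = 82.00 pbw
  B2O3: 16.21% × 500.0 = 81.05 pbw
Balance tally, oxide-wise, on the weights just shown, on the stated basis (target by target, the sums agree within answer rounding):
  SiO2: 230.0·0.7802 = 179.4 pbw (target 179.4 pbw)
  Al2O3: 230.0·0.1658 + 19.65·0.9959 = 57.70 pbw (target 57.70 pbw)
  Li2O: 230.0·0.04400 + 54.10·0.4014 = 31.84 pbw (target 31.84 pbw)
  ZnO: 68.09·0.9980 = 67.95 pbw (target 67.95 pbw)
  PbO: 82.08·0.9990 = 82.00 pbw (target 82.00 pbw)
  B2O3: 144.7·0.5602 = 81.06 pbw (target 81.05 pbw)
Consistency of the glass mass: total batch − LOI = 500.0 pbw (targets for the oxides total 500.0 pbw; stated basis 500.0 pbw — deltas are rounding alone).
Batch total: Σ batch = 598.6 pbw; ignition loss, Σ(batch × LOI) = 98.62 pbw; as yield: glass ÷ batch → 83.53%.

Revised batch per 500.0 pbw melt:
  Feed A: 144.7 pbw
  Raw B: 230.0 pbw
  Material G: 19.65 pbw
  Raw D: 54.10 pbw
  Component E: 68.09 pbw
  Feed F: 82.08 pbw
Total batch = 598.6 pbw; LOI loss = 98.62 pbw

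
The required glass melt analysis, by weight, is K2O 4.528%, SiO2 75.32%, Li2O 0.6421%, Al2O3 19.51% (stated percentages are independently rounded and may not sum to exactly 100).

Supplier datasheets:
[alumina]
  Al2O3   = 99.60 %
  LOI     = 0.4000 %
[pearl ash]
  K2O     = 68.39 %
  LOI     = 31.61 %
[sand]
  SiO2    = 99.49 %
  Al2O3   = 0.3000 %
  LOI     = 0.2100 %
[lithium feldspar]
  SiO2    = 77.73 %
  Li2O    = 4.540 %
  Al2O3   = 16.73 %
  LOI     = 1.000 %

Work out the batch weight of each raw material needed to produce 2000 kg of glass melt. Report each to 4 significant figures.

Batch per 2000 kg glass melt:
  alumina: 340.4 kg
  pearl ash: 132.4 kg
  sand: 1293 kg
  lithium feldspar: 282.9 kg
Total batch = 2049 kg; LOI loss = 48.76 kg; yield = 97.62%

Mid-chain values are shown rounded to 4 significant figures as written; all internal work keeps full float precision from first step to last — each reported figure is rounded once only — all derived quantities (ignition loss, the totals, glass mass, the four compositions, the yield) are carried in full precision from the batch weights at 2000 kg of glass as given in the question or the answer.
Target oxide masses per 2000 kg glass melt:
  K2O: 4.528% × 2000 = 90.56 kg
  SiO2: 75.32% × 2000 = 1506 kg
  Li2O: 0.6421% × 2000 = 12.84 kg
  Al2O3: 19.51% × 2000 = 390.2 kg
Sums-versus-targets review on the weights just shown, per the basis as stated (sum by sum, the targets are met within answer rounding):
  K2O: 132.4·0.6839 = 90.55 kg (target 90.56 kg)
  SiO2: 1293·0.9949 + 282.9·0.7773 = 1506 kg (target 1506 kg)
  Li2O: 282.9·0.04540 = 12.84 kg (target 12.84 kg)
  Al2O3: 340.4·0.9960 + 1293·0.003000 + 282.9·0.1673 = 390.2 kg (target 390.2 kg)
Glass-mass sanity pass: Σ batch − LOI loss = 2000 kg (per-oxide target masses sum to 2000 kg; basis as stated: 2000 kg — gaps are rounding artifacts).
Batch total: Σ batch = 2049 kg; LOI loss = Σ batch·LOI = 48.76 kg; yield: glass divided by total = 97.62%.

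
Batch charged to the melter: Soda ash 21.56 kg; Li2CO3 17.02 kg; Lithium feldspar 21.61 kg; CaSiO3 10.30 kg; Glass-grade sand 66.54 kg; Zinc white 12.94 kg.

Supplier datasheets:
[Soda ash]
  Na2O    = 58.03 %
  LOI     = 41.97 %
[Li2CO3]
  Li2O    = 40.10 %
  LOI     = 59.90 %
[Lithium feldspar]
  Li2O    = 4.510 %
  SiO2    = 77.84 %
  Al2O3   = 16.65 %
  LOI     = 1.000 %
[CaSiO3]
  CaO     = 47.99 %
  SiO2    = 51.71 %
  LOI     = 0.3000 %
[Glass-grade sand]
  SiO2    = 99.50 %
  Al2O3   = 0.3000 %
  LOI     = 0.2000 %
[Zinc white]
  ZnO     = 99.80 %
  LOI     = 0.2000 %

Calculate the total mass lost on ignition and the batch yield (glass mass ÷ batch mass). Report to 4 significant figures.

LOI loss = 19.65 kg; glass = 130.3 kg; yield = 86.90%

Every computation carries full precision from start to finish — intermediates are displayed (rounded to four significant figures) when written out; a single rounding produces every reported figure — derived quantities (glass mass, the six compositions, LOI, the yield, the totals) are computed from the batch weights at 130.3 kg of glass in full precision exactly as printed in problem or answer.
Material-by-material LOI:
  Soda ash: 21.56 × 0.4197 = 9.049 kg
  Li2CO3: 17.02 × 0.5990 = 10.19 kg
  Lithium feldspar: 21.61 × 0.01000 = 0.2161 kg
  CaSiO3: 10.30 × 0.003000 = 0.03090 kg
  Glass-grade sand: 66.54 × 0.002000 = 0.1331 kg
  Zinc white: 12.94 × 0.002000 = 0.02588 kg
Total LOI = 19.65 kg
Glass = batch − LOI = 150.0 − 19.65 = 130.3 kg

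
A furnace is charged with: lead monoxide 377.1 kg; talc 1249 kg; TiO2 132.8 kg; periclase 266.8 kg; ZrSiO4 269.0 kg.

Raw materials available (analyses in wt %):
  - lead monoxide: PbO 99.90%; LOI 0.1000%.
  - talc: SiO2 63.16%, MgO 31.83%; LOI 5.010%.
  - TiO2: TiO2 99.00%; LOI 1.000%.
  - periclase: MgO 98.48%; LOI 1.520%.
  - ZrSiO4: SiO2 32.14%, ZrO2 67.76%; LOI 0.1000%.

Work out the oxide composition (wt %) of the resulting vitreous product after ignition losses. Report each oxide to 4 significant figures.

Glass mass = 2226 kg (batch 2295 − LOI 68.60).
Composition: PbO 16.92%, SiO2 39.32%, MgO 29.66%, ZrO2 8.188%, TiO2 5.906%

All arithmetic holds full precision in all steps — the intermediate values appear, with 4-significant-figure rounding, on the page. Exactly one rounding lands on every reported figure. The derived quantities, including totals, glass mass, yield, LOI, the five compositions, are rebuilt starting from the weights for 2226 kg of glass at full precision, exactly as printed in question or answer.
What the batch supplies per oxide:
  PbO: 377.1·0.9990 = 376.7 kg
  SiO2: 1249·0.6316 + 269.0·0.3214 = 875.3 kg
  MgO: 1249·0.3183 + 266.8·0.9848 = 660.3 kg
  ZrO2: 269.0·0.6776 = 182.3 kg
  TiO2: 132.8·0.9900 = 131.5 kg
LOI: 377.1·0.001000 + 1249·0.05010 + 132.8·0.01000 + 266.8·0.01520 + 269.0·0.001000 = 68.60 kg
Glass = total batch minus LOI = 2295 − 68.60 = 2226 kg (consistent with Σ oxide mass)
wt %: oxide over glass, times 100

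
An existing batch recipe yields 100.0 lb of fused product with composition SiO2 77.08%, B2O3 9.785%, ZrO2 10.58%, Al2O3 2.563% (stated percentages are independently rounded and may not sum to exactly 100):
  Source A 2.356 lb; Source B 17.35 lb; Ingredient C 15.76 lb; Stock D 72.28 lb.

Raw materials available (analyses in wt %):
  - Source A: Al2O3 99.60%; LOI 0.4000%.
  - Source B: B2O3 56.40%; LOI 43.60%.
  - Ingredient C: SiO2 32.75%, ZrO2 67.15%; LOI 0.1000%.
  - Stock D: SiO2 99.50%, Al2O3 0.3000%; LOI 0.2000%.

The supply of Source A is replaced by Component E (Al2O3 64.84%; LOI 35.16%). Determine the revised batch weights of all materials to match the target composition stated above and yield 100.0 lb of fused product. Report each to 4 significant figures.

Every computation carries full precision in all steps. Working values appear (rounded to four significant figures) at each printed step. Every reported number is rounded exactly once — derived quantities (glass mass, totals, the yield, four oxide percentages, LOI) are rebuilt in full precision using the weight values on 100.0 lb of glass, as quoted within problem or answer.
The oxide mass targets at 100.0 lb fused product:
  SiO2: 77.08% × 100.0 = 77.08 lb
  B2O3: 9.785% × 100.0 = 9.785 lb
  ZrO2: 10.58% × 100.0 = 10.58 lb
  Al2O3: 2.563% × 100.0 = 2.563 lb
A balance pass over the oxides, with the batch weights as given, for the quoted basis mass (oxide sums agree with the targets once rounding is allowed for):
  SiO2: 15.76·0.3275 + 72.28·0.9950 = 77.08 lb (target 77.08 lb)
  B2O3: 17.35·0.5640 = 9.785 lb (target 9.785 lb)
  ZrO2: 15.76·0.6715 = 10.58 lb (target 10.58 lb)
  Al2O3: 3.618·0.6484 + 72.28·0.003000 = 2.563 lb (target 2.563 lb)
The glass-mass cross-check: total charge less LOI = 100.0 lb (oxide target masses add up to 100.0 lb; against the stated basis, 100.0 lb — gaps are rounding artifacts).
Total batch = Σ batch = 109.0 lb; loss to ignition Σ batch·LOI = 8.997 lb; as yield: glass ÷ batch → 91.75%.

Revised batch per 100.0 lb fused product:
  Component E: 3.618 lb
  Source B: 17.35 lb
  Ingredient C: 15.76 lb
  Stock D: 72.28 lb
Total batch = 109.0 lb; LOI loss = 8.997 lb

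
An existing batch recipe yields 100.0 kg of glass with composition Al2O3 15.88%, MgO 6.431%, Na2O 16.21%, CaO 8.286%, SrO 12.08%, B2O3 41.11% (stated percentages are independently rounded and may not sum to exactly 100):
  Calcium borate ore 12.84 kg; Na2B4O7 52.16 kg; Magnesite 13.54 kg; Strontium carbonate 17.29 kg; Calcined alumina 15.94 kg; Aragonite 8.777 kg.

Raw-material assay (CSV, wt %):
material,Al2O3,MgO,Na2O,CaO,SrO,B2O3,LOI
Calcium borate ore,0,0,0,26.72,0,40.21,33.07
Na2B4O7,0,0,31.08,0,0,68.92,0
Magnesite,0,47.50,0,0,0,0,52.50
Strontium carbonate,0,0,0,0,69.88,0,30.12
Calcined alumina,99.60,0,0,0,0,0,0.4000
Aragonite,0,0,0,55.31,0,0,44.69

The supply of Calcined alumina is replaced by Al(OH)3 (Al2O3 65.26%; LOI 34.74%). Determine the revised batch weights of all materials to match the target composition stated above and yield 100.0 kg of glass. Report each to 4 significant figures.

Working values are displayed, rounded to four significant figures, alongside each step; full float precision is maintained in all steps. Every reported number includes exactly one rounding; derived quantities are computed in exact precision (glass mass, LOI, six oxide percentages, yield, totals) using the weight values at 100.0 kg of glass, as set out in question or answer.
Oxide mass targets, per 100.0 kg glass:
  Al2O3: 15.88% × 100.0 = 15.88 kg
  MgO: 6.431% × 100.0 = 6.431 kg
  Na2O: 16.21% × 100.0 = 16.21 kg
  CaO: 8.286% × 100.0 = 8.286 kg
  SrO: 12.08% × 100.0 = 12.08 kg
  B2O3: 41.11% × 100.0 = 41.11 kg
Per-oxide balance check on the weights just shown, on the stated basis (sum by sum, the targets are met up to rounding of the answer):
  Al2O3: 24.33·0.6526 = 15.88 kg (target 15.88 kg)
  MgO: 13.54·0.4750 = 6.431 kg (target 6.431 kg)
  Na2O: 52.16·0.3108 = 16.21 kg (target 16.21 kg)
  CaO: 12.84·0.2672 + 8.777·0.5531 = 8.285 kg (target 8.286 kg)
  SrO: 17.29·0.6988 = 12.08 kg (target 12.08 kg)
  B2O3: 12.84·0.4021 + 52.16·0.6892 = 41.11 kg (target 41.11 kg)
Auditing the glass mass value: batch Σ − ignition loss = 100.0 kg (the targets, summed, come to 100.0 kg; with the basis standing at 100.0 kg — a pure rounding effect).
Summing the batch: Σ batch = 128.9 kg; the LOI term Σ batch·LOI equals 28.94 kg; yield, glass over the total, = 77.56%.

Revised batch per 100.0 kg glass:
  Calcium borate ore: 12.84 kg
  Na2B4O7: 52.16 kg
  Magnesite: 13.54 kg
  Strontium carbonate: 17.29 kg
  Al(OH)3: 24.33 kg
  Aragonite: 8.777 kg
Total batch = 128.9 kg; LOI loss = 28.94 kg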